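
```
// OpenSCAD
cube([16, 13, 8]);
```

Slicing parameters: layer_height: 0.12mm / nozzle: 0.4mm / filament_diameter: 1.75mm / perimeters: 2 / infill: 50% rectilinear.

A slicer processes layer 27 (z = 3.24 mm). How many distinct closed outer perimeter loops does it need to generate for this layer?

1

At z = 3.24 mm: the 16×13 cube contributes its full rectangle. The result has 1 disconnected region.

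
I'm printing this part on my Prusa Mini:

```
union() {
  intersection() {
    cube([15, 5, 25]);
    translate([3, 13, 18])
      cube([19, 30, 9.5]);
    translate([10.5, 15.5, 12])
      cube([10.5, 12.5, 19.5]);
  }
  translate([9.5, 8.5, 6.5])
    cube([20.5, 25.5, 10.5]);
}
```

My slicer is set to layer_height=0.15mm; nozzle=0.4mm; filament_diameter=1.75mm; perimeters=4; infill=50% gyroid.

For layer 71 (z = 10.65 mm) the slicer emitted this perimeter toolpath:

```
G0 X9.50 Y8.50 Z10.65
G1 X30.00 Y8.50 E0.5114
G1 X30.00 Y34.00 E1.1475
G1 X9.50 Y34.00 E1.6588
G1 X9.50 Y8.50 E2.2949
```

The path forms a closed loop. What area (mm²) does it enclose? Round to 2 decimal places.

Apply the shoelace formula to the sequence of (X, Y) vertices; enclosed area = 522.75 mm².

522.75 mm²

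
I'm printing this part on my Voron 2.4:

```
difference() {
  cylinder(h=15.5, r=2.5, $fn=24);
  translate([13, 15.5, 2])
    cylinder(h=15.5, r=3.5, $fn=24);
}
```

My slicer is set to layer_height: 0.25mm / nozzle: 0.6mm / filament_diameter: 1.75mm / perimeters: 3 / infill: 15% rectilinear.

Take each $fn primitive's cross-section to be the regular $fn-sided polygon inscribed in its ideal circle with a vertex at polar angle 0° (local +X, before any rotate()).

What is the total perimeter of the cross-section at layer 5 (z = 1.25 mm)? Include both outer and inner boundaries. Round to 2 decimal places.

At z = 1.25 mm: the r=2.5 cylinder gives a regular 24-gon of circumradius 2.5 (constant along its height) (perimeter = 2·24·2.500·sin(180°/24) = 15.66 mm); the cylinder at (13, 15.5) does not reach this height (z outside [2, 17.5]); Taking the first minus the rest: none of the subtracted shapes is present at this height, so the r=2.5 cylinder is unchanged — boundary = 15.66 mm. Overall, the cross-section is a single solid region. Total boundary length (outer) = 15.66 mm.

15.66 mm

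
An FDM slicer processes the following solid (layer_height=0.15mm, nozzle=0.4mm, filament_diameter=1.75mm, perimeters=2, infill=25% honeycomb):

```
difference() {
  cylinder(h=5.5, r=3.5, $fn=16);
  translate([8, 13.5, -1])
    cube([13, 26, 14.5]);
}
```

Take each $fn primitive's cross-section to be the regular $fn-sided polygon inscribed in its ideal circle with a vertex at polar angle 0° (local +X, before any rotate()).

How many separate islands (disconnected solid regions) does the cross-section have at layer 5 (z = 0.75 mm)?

1

At z = 0.75 mm: the cylinder: section is a regular 16-gon, circumradius r=3.5; the cube at (8, 13.5) (footprint 13×26) is included at this height; Taking the first minus the rest: starting from the r=3.5 cylinder, the 13×26 cube at (8, 13.5) misses the remaining region (no effect) — 1 connected region. Overall, the cross-section is a single solid region. Island count = 1.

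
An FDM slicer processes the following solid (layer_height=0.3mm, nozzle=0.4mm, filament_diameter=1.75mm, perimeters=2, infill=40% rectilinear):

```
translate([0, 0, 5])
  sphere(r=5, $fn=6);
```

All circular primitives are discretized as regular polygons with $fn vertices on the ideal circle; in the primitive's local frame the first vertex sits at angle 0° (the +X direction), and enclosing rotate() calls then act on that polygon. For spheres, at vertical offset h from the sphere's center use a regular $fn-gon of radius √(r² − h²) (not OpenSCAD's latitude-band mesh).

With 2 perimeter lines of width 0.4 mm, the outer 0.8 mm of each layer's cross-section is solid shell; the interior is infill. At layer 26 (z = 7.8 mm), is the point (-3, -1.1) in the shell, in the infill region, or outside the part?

shell

At z = 7.8 mm: the sphere: section is a regular 6-gon, circumradius = √(r²−h²) = √(5²−2.8²) = 4.142. Overall, the cross-section is a single solid region. The nearest boundary edge runs (-4.14, 0.00)→(-2.07, -3.59); distance from the point to it = 0.44 mm. The point is inside the cross-section, 0.44 mm from the nearest boundary — within the 0.8 mm shell band (2 × 0.4).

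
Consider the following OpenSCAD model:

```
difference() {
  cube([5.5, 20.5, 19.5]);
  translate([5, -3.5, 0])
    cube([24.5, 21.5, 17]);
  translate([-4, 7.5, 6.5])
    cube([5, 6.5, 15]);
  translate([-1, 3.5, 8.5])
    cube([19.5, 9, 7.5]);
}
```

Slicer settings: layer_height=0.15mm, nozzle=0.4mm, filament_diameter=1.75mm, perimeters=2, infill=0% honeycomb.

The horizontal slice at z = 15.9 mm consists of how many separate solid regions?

2

At z = 15.9 mm: the cube is present — its section is the full 5.5×20.5 rectangle; the cube at (5, -3.5) (footprint 24.5×21.5) is included at this height; the cube at (-4, 7.5) is present — its section is the full 5×6.5 rectangle; the cube at (-1, 3.5) is present — its section is the full 19.5×9 rectangle; After the difference (first − rest): starting from the 5.5×20.5 cube, the 24.5×21.5 cube at (5, -3.5) partially overlaps it — only the 9.00 mm² overlap (of its 526.75 mm²) is removed, clipping the outline; the 5×6.5 cube at (-4, 7.5) partially overlaps it — only the 6.50 mm² overlap (of its 32.50 mm²) is removed, clipping the outline; the 19.5×9 cube at (-1, 3.5) partially overlaps it — only the 40.00 mm² overlap (of its 175.50 mm²) is removed, clipping the outline — 2 connected regions. The result has 2 disconnected regions.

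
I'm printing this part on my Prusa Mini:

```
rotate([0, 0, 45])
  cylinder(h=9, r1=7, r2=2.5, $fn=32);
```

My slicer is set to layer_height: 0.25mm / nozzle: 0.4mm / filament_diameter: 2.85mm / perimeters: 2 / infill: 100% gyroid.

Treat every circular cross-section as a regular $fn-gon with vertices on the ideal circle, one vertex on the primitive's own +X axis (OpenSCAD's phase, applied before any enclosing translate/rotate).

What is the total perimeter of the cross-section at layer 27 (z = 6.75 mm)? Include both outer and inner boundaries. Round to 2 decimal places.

At z = 6.75 mm: the cone (r1=7→r2=2.5) has section circumradius 3.625 here — a regular 32-gon (perimeter = 2·32·3.625·sin(180°/32) = 22.74 mm); (whole slice rotated 45° about Z — lengths, areas and connectivity unchanged). Overall, the cross-section is a single solid region. Total boundary length (outer) = 22.74 mm.

22.74 mm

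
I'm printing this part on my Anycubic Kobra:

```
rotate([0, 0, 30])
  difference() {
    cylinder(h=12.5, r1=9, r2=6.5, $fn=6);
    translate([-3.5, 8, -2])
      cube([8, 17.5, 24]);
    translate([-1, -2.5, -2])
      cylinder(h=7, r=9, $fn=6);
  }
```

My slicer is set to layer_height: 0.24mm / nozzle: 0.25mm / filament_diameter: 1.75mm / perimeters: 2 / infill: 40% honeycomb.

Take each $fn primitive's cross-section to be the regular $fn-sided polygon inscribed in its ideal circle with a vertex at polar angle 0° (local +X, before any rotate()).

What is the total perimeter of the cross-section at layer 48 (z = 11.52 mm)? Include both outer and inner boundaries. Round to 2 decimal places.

At z = 11.52 mm: the cone: at t=0.922 of its height the radius interpolates to r₁+(r₂−r₁)t = 6.696, giving a regular 6-gon of that circumradius (perimeter = 2·6·6.696·sin(180°/6) = 40.18 mm); the cube at (-3.5, 8) (footprint 8×17.5) is included at this height (perimeter 51.00 mm); the cylinder at (-1, -2.5) is not intersected at this z (z outside [-2, 5]); Taking the first minus the rest: starting from the cone, the 8×17.5 cube at (-3.5, 8) misses the remaining region (no effect) — boundary = 40.18 mm; (rotated 30° about Z; rotation is an isometry so areas/perimeters/island counts are preserved). Overall, the cross-section is a single solid region. Total boundary length (outer) = 40.18 mm.

40.18 mm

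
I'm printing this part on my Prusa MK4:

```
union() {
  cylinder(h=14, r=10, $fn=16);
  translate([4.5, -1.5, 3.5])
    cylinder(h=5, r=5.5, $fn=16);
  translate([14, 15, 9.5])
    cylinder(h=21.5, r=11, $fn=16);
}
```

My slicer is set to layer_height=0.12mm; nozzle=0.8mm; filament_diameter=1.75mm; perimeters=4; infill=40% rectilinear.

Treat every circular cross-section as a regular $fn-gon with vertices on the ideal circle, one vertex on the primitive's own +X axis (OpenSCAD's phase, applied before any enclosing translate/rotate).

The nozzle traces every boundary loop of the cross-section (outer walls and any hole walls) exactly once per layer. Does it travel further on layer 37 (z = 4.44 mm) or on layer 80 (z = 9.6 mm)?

layer 80 (z = 9.6 mm)

Layer 37 (z = 4.44): the r=10 cylinder gives a regular 16-gon of circumradius 10 (constant along its height) (perimeter = 2·16·10.000·sin(180°/16) = 62.43 mm); the cylinder at (4.5, -1.5): section is a regular 16-gon, circumradius r=5.5 (perimeter = 2·16·5.500·sin(180°/16) = 34.34 mm); the cylinder at (14, 15) does not reach this height (z outside [9.5, 31]); Taking the union: the regions partially overlap (shared area 91.49 mm²), so the edge portions inside another operand are dropped and the merged outline is re-measured after clipping — boundary = 62.61 mm. So its perimeter = 62.61 mm. Layer 80 (z = 9.6): the r=10 cylinder gives a regular 16-gon of circumradius 10 (constant along its height) (perimeter = 2·16·10.000·sin(180°/16) = 62.43 mm); the cylinder at (4.5, -1.5) is absent (z outside [3.5, 8.5]); the r=11 cylinder at (14, 15) contributes a regular 16-gon of circumradius 11 (perimeter = 2·16·11.000·sin(180°/16) = 68.67 mm); Taking the union: the regions partially overlap (shared area 0.56 mm²), so the edge portions inside another operand are dropped and the merged outline is re-measured after clipping — boundary = 126.04 mm. So its perimeter = 126.04 mm. Layer 80 is larger (126.04 vs 62.61 mm).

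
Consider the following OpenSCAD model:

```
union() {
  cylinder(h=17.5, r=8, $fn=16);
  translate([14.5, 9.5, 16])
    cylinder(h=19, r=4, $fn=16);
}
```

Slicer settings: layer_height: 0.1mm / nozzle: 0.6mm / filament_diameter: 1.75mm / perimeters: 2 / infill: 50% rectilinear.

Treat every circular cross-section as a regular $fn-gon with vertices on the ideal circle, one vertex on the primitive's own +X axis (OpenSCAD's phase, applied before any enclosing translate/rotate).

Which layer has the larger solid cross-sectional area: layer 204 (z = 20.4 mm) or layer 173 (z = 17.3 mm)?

layer 173 (z = 17.3 mm)

Layer 204 (z = 20.4): the cylinder is absent (z outside [0, 17.5]); the cylinder at (14.5, 9.5): section is a regular 16-gon, circumradius r=4 (area = (16/2)·4.000²·sin(360°/16) = 48.98 mm²); Merging all regions: only the r=4 cylinder at (14.5, 9.5) is present, so the union is just that shape — area = 48.98 mm². So its area = 48.98 mm². Layer 173 (z = 17.3): the r=8 cylinder contributes a regular 16-gon of circumradius 8 (area = (16/2)·8.000²·sin(360°/16) = 195.93 mm²); the r=4 cylinder at (14.5, 9.5) contributes a regular 16-gon of circumradius 4 (area = (16/2)·4.000²·sin(360°/16) = 48.98 mm²); Combining (union): the 2 present regions are separate (no shared area or edge), so areas and boundary lengths simply add and each stays a separate island — area = 244.92 mm². So its area = 244.92 mm². Layer 173 is larger (244.92 vs 48.98 mm²).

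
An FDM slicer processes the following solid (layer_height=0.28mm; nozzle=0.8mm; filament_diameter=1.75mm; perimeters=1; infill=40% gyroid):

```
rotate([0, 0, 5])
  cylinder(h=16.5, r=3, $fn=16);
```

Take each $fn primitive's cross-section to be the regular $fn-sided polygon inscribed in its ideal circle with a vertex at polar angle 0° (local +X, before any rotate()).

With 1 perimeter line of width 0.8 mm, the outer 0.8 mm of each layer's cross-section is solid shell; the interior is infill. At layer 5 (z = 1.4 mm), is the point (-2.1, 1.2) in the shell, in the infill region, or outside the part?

shell

At z = 1.4 mm: the r=3 cylinder gives a regular 16-gon of circumradius 3 (constant along its height); (whole slice rotated 5° about Z — lengths, areas and connectivity unchanged). Overall, the cross-section is a single solid region. Undo the 5° rotation: the query point maps to (-1.987, 1.378) in the un-rotated model frame. The nearest boundary edge runs (-2.12, 2.12)→(-2.77, 1.15); distance from the point to it = 0.52 mm. The point is inside the cross-section, 0.52 mm from the nearest boundary — within the 0.8 mm shell band (1 × 0.8).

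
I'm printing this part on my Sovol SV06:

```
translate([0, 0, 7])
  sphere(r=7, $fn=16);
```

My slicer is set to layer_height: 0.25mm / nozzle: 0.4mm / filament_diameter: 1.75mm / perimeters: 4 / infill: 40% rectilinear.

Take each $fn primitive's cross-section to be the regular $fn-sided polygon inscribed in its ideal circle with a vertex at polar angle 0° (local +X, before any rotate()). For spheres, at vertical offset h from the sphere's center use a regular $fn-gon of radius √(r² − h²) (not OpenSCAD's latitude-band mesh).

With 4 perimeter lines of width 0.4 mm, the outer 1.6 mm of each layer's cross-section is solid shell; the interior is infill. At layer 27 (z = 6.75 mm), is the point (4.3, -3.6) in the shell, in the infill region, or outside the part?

At z = 6.75 mm: the r=7 sphere slices to a regular 16-gon of circumradius 6.996 (√(r²−h²) with h=0.25 from center). Overall, the cross-section is a single solid region. The nearest boundary edge runs (4.95, -4.95)→(6.46, -2.68); distance from the point to it = 1.29 mm. The point is inside the cross-section, 1.29 mm from the nearest boundary — within the 1.6 mm shell band (4 × 0.4).

shell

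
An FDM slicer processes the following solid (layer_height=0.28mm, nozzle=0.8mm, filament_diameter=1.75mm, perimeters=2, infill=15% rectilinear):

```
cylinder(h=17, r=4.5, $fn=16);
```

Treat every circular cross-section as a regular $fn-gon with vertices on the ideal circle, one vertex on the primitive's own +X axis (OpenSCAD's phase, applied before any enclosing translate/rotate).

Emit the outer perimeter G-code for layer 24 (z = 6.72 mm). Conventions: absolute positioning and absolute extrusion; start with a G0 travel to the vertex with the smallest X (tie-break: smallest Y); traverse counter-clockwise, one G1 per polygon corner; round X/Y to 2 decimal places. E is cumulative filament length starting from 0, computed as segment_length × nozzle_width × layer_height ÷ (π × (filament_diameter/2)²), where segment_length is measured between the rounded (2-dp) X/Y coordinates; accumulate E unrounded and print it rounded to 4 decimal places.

At z = 6.72 mm: the r=4.5 cylinder contributes a regular 16-gon of circumradius 4.5. The outline is a single polygon with 16 vertices. Extrusion per mm of travel: 0.8 × 0.28 / (π × 0.875²) = 0.093128. Accumulating E over each segment gives final E = 2.6163.

G0 X-4.50 Y0.00 Z6.72
G1 X-4.16 Y-1.72 E0.1633
G1 X-3.18 Y-3.18 E0.3270
G1 X-1.72 Y-4.16 E0.4908
G1 X0.00 Y-4.50 E0.6541
G1 X1.72 Y-4.16 E0.8174
G1 X3.18 Y-3.18 E0.9811
G1 X4.16 Y-1.72 E1.1449
G1 X4.50 Y0.00 E1.3082
G1 X4.16 Y1.72 E1.4714
G1 X3.18 Y3.18 E1.6352
G1 X1.72 Y4.16 E1.7989
G1 X0.00 Y4.50 E1.9622
G1 X-1.72 Y4.16 E2.1255
G1 X-3.18 Y3.18 E2.2893
G1 X-4.16 Y1.72 E2.4530
G1 X-4.50 Y0.00 E2.6163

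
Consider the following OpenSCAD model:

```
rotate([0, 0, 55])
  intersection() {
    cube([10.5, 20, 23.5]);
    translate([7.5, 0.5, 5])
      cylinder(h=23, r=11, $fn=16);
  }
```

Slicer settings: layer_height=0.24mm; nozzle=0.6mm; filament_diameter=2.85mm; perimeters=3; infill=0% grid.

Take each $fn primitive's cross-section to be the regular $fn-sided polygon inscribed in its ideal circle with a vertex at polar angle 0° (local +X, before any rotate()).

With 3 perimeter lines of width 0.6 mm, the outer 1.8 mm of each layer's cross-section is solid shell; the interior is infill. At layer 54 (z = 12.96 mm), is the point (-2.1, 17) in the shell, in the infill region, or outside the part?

outside

At z = 12.96 mm: the cube (footprint 10.5×20) is included at this height; the r=11 cylinder at (7.5, 0.5) contributes a regular 16-gon of circumradius 11; Keeping only the common overlap: the r=11 cylinder at (7.5, 0.5) partially overlaps the 10.5×20 cube; clipping to the common part keeps 111.72 mm² — 1 connected region; (whole slice rotated 55° about Z — lengths, areas and connectivity unchanged). Overall, the cross-section is a single solid region. Undo the 55° rotation: the query point maps to (12.721, 11.471) in the un-rotated model frame. The nearest boundary edge runs (7.50, 11.50)→(10.50, 10.90); distance from the point to it = 2.29 mm. The point is not inside any of the regions above, so it lies outside the cross-section (2.29 mm from the nearest boundary).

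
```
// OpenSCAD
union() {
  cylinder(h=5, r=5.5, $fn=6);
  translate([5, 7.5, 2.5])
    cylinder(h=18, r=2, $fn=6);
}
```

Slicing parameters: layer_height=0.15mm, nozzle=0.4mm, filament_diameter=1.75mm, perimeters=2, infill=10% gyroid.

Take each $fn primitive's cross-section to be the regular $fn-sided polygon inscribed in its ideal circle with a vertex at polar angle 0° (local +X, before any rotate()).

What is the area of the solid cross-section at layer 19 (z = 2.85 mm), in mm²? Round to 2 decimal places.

88.98 mm²

At z = 2.85 mm: the r=5.5 cylinder contributes a regular 6-gon of circumradius 5.5 (area = (6/2)·5.500²·sin(360°/6) = 78.59 mm²); the cylinder at (5, 7.5): section is a regular 6-gon, circumradius r=2 (area = (6/2)·2.000²·sin(360°/6) = 10.39 mm²); Combining (union): the 2 present regions are separate (no shared area or edge), so areas and boundary lengths simply add and each stays a separate island — area = 88.98 mm². Overall, the cross-section has 2 separate islands. Net area = 88.98 mm².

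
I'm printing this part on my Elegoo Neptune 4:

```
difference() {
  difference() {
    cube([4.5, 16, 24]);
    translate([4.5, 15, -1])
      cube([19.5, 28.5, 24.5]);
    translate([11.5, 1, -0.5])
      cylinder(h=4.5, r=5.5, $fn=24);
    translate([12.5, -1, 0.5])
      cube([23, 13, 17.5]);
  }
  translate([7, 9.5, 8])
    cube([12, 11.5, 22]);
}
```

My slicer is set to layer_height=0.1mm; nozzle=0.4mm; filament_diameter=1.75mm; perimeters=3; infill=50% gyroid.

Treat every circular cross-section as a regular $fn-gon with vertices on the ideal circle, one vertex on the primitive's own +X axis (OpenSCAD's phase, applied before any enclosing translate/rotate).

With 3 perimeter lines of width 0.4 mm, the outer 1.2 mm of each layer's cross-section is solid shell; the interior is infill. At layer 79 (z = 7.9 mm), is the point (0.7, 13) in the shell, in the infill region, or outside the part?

At z = 7.9 mm: the cube (footprint 4.5×16) is included at this height; the 19.5×28.5 cube at (4.5, 15) contributes its full rectangle; the cylinder at (11.5, 1) does not reach this height (z outside [-0.5, 4]); the cube at (12.5, -1) is present — its section is the full 23×13 rectangle; Taking the first minus the rest: starting from the 4.5×16 cube, the 19.5×28.5 cube at (4.5, 15) misses the remaining region (no effect); the 23×13 cube at (12.5, -1) misses the remaining region (no effect) — 1 connected region; the cube at (7, 9.5) does not reach this height (z outside [8, 30]); Subtracting the remaining from the first: none of the subtracted shapes is present at this height, so that combined region is unchanged — 1 connected region. Overall, the cross-section is a single solid region. The nearest boundary edge runs (0.00, 0.00)→(0.00, 16.00); distance from the point to it = 0.70 mm. The point is inside the cross-section, 0.70 mm from the nearest boundary — within the 1.2 mm shell band (3 × 0.4).

shell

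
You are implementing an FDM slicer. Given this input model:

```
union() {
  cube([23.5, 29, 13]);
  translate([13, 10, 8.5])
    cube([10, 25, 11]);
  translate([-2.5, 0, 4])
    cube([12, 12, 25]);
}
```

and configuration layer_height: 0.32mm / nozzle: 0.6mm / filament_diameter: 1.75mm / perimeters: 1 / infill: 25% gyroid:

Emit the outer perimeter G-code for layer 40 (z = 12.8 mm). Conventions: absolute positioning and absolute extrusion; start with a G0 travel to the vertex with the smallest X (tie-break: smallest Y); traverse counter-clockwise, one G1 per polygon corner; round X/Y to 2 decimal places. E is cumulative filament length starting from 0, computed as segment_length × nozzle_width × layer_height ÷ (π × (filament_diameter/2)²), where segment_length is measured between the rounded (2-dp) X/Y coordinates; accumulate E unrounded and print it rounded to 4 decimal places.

G0 X-2.50 Y0.00 Z12.80
G1 X23.50 Y0.00 E2.0754
G1 X23.50 Y29.00 E4.3903
G1 X23.00 Y29.00 E4.4302
G1 X23.00 Y35.00 E4.9092
G1 X13.00 Y35.00 E5.7074
G1 X13.00 Y29.00 E6.1864
G1 X0.00 Y29.00 E7.2241
G1 X0.00 Y12.00 E8.5811
G1 X-2.50 Y12.00 E8.7807
G1 X-2.50 Y0.00 E9.7386

At z = 12.8 mm: the 23.5×29 cube contributes its full rectangle; the cube at (13, 10) is present — its section is the full 10×25 rectangle; the 12×12 cube at (-2.5, 0) contributes its full rectangle; Merging all regions: the regions partially overlap (shared area 304.00 mm²), so overlapping operands fuse into one piece — 1 connected region. The outline is a single polygon with 10 vertices. Extrusion per mm of travel: 0.6 × 0.32 / (π × 0.875²) = 0.079824. Accumulating E over each segment gives final E = 9.7386.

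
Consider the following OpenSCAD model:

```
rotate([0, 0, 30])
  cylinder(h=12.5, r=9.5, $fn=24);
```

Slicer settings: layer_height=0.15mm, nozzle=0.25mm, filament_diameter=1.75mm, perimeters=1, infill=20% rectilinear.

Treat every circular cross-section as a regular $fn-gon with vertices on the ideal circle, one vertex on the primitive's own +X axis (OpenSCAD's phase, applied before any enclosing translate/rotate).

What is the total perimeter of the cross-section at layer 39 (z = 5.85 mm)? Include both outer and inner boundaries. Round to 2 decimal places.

At z = 5.85 mm: the r=9.5 cylinder gives a regular 24-gon of circumradius 9.5 (constant along its height) (perimeter = 2·24·9.500·sin(180°/24) = 59.52 mm); (rotated 30° about Z; rotation is an isometry so areas/perimeters/island counts are preserved). Overall, the cross-section is a single solid region. Total boundary length (outer) = 59.52 mm.

59.52 mm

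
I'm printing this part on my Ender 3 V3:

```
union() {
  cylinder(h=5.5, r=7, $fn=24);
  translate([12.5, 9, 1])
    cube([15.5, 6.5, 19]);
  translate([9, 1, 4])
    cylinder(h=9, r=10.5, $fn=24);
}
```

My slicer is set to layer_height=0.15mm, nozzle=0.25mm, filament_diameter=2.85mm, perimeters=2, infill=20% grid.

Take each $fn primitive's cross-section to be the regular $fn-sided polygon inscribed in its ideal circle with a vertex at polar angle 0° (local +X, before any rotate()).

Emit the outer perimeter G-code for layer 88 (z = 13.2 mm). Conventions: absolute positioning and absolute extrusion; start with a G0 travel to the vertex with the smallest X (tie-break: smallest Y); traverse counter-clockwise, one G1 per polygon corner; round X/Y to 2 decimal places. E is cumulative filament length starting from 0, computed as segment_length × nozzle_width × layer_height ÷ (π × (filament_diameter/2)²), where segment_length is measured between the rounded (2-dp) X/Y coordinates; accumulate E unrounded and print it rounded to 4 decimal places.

G0 X12.50 Y9.00 Z13.20
G1 X28.00 Y9.00 E0.0911
G1 X28.00 Y15.50 E0.1293
G1 X12.50 Y15.50 E0.2204
G1 X12.50 Y9.00 E0.2586

At z = 13.2 mm: the cylinder is absent (z outside [0, 5.5]); the 15.5×6.5 cube at (12.5, 9) contributes its full rectangle; the cylinder at (9, 1) is absent (z outside [4, 13]); Combining (union): only the 15.5×6.5 cube at (12.5, 9) is present, so the union is just that shape — 1 connected region. The outline is a single polygon with 4 vertices. Extrusion per mm of travel: 0.25 × 0.15 / (π × 1.425²) = 0.005878. Accumulating E over each segment gives final E = 0.2586.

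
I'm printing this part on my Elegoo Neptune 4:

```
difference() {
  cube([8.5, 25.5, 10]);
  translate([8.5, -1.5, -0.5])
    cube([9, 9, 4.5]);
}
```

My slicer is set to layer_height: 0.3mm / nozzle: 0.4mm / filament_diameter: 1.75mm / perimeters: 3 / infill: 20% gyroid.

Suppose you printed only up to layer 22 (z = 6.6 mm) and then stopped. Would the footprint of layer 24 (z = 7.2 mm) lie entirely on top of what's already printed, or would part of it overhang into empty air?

entirely on top

Compare the two slices. At z = 6.6: the cube (footprint 8.5×25.5) is included at this height (area 216.75 mm²); the cube at (8.5, -1.5) is not intersected at this z (z outside [-0.5, 4]); After the difference (first − rest): none of the subtracted shapes is present at this height, so the 8.5×25.5 cube is unchanged — area = 216.75 mm². At z = 7.2: the cube (footprint 8.5×25.5) is included at this height (area 216.75 mm²); the cube at (8.5, -1.5) does not reach this height (z outside [-0.5, 4]); Subtracting the remaining from the first: none of the subtracted shapes is present at this height, so the 8.5×25.5 cube is unchanged — area = 216.75 mm². Checking containment: the cross-section at z = 7.2 is a subset of the cross-section at z = 6.6.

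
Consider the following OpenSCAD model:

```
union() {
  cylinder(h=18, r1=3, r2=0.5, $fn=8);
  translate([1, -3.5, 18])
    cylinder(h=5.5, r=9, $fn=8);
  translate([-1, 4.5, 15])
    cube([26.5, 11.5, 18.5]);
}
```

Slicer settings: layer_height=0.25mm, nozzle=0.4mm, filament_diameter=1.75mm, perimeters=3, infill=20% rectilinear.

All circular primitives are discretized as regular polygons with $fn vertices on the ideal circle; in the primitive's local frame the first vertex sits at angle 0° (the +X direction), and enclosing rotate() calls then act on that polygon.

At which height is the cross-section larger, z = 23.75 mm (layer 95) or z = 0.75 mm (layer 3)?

layer 95 (z = 23.75 mm)

Layer 95 (z = 23.75): the cone is absent (z outside [0, 18]); the cylinder at (1, -3.5) is not intersected at this z (z outside [18, 23.5]); the cube at (-1, 4.5) (footprint 26.5×11.5) is included at this height (area 304.75 mm²); Merging all regions: only the 26.5×11.5 cube at (-1, 4.5) is present, so the union is just that shape — area = 304.75 mm². So its area = 304.75 mm². Layer 3 (z = 0.75): the cone (r1=3→r2=0.5) has section circumradius 2.896 here — a regular 8-gon (area = (8/2)·2.896²·sin(360°/8) = 23.72 mm²); the cylinder at (1, -3.5) is absent (z outside [18, 23.5]); the cube at (-1, 4.5) is not intersected at this z (z outside [15, 33.5]); Combining (union): only the cone is present, so the union is just that shape — area = 23.72 mm². So its area = 23.72 mm². Layer 95 is larger (304.75 vs 23.72 mm²).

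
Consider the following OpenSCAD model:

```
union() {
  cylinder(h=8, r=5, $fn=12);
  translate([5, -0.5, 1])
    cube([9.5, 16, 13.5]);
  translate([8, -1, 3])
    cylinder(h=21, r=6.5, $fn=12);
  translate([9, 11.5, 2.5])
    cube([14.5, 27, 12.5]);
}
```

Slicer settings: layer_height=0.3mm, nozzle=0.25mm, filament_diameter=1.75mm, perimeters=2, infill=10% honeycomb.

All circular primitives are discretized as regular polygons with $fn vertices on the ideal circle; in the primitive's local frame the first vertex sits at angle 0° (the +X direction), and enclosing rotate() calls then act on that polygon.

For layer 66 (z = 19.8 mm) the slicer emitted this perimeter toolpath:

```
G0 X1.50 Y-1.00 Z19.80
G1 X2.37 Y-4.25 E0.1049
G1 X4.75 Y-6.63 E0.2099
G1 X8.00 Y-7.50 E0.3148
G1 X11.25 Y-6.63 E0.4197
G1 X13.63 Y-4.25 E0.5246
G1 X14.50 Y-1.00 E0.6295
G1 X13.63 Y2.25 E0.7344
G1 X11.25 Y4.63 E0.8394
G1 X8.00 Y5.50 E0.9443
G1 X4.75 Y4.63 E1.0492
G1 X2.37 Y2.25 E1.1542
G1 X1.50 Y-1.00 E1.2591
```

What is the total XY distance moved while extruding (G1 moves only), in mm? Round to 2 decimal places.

40.38 mm

Sum the Euclidean lengths of each G1 segment: total = 40.38 mm.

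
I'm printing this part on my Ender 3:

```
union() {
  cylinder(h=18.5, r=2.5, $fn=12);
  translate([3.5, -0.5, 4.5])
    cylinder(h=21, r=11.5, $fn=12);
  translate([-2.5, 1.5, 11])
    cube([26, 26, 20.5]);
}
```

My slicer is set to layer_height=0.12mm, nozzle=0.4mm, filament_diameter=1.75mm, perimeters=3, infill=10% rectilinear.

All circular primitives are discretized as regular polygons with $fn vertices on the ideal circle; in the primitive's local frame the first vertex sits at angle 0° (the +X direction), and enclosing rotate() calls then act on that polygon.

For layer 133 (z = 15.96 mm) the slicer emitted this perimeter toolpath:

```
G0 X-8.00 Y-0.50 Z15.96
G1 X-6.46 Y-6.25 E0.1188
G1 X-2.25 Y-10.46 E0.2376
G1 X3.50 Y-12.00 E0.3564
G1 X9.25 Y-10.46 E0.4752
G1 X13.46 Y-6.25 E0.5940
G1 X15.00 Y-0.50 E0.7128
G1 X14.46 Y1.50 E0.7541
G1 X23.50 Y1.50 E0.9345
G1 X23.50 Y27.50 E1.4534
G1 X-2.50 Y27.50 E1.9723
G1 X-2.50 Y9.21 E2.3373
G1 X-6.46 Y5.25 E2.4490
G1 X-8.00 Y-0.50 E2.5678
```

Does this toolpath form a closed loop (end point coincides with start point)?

yes

Start point (G0): (-8.00, -0.50). End point (last G1): the path returns to the start — closed.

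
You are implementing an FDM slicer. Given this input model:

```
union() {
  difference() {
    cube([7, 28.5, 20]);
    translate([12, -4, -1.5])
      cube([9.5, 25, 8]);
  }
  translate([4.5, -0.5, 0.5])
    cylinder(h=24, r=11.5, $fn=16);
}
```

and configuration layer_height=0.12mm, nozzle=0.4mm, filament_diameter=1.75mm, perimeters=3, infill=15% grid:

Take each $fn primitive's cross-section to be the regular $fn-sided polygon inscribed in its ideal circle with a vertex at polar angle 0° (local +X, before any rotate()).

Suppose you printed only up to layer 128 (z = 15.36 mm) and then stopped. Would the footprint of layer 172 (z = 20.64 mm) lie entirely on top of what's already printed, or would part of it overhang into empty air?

Compare the two slices. At z = 15.36: the cube (footprint 7×28.5) is included at this height (area 199.50 mm²); the cube at (12, -4) does not reach this height (z outside [-1.5, 6.5]); After the difference (first − rest): none of the subtracted shapes is present at this height, so the 7×28.5 cube is unchanged — area = 199.50 mm²; the r=11.5 cylinder at (4.5, -0.5) gives a regular 16-gon of circumradius 11.5 (constant along its height) (area = (16/2)·11.500²·sin(360°/16) = 404.88 mm²); Merging all regions: the regions partially overlap — summed areas 604.38 mm² minus the doubly-counted overlap 74.36 mm² gives 530.02 mm² — area = 530.02 mm². At z = 20.64: the cube is not intersected at this z (z outside [0, 20]); the cube at (12, -4) is absent (z outside [-1.5, 6.5]); After the difference (first − rest): the first operand is absent here, so nothing remains; the r=11.5 cylinder at (4.5, -0.5) contributes a regular 16-gon of circumradius 11.5 (area = (16/2)·11.500²·sin(360°/16) = 404.88 mm²); Combining (union): only the r=11.5 cylinder at (4.5, -0.5) is present, so the union is just that shape — area = 404.88 mm². Checking containment: the cross-section at z = 20.64 is a subset of the cross-section at z = 15.36.

entirely on top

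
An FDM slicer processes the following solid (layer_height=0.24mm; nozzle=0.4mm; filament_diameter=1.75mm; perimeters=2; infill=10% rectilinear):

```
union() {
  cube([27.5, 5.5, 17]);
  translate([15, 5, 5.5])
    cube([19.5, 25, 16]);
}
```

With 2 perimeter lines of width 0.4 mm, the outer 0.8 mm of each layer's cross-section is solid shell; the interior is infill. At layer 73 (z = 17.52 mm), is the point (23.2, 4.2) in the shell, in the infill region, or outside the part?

At z = 17.52 mm: the cube is not intersected at this z (z outside [0, 17]); the 19.5×25 cube at (15, 5) contributes its full rectangle; Merging all regions: only the 19.5×25 cube at (15, 5) is present, so the union is just that shape — 1 connected region. Overall, the cross-section is a single solid region. The nearest boundary edge runs (15.00, 5.00)→(34.50, 5.00); distance from the point to it = 0.80 mm. The point is not inside any of the regions above, so it lies outside the cross-section (0.80 mm from the nearest boundary).

outside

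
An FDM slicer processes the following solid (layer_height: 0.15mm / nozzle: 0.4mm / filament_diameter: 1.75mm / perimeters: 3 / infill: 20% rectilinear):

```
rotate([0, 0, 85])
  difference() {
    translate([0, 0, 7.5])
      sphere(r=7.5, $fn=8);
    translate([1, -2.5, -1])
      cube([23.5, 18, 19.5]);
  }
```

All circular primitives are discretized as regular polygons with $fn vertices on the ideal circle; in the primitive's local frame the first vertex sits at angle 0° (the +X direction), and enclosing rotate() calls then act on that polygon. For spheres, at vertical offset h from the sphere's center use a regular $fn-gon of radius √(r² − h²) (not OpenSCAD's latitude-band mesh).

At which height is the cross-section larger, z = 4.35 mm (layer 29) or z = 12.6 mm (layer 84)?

layer 29 (z = 4.35 mm)

Layer 29 (z = 4.35): the r=7.5 sphere contributes a regular 8-gon of circumradius √(7.5²−3.15²) = 6.806 (area = (8/2)·6.806²·sin(360°/8) = 131.03 mm²); the cube at (1, -2.5) is present — its section is the full 23.5×18 rectangle (area 423.00 mm²); After the difference (first − rest): starting from the r=7.5 sphere (131.03 mm²), the 23.5×18 cube at (1, -2.5) partially overlaps it — only the 39.38 mm² overlap (of its 423.00 mm²) is removed, clipping the outline — area = 91.65 mm²; (rotated 85° about Z; rotation is an isometry so areas/perimeters/island counts are preserved). So its area = 91.65 mm². Layer 84 (z = 12.6): the r=7.5 sphere contributes a regular 8-gon of circumradius √(7.5²−5.1²) = 5.499 (area = (8/2)·5.499²·sin(360°/8) = 85.53 mm²); the cube at (1, -2.5) is present — its section is the full 23.5×18 rectangle (area 423.00 mm²); Subtracting the remaining from the first: starting from the r=7.5 sphere (85.53 mm²), the 23.5×18 cube at (1, -2.5) partially overlaps it — only the 26.04 mm² overlap (of its 423.00 mm²) is removed, clipping the outline — area = 59.49 mm²; (whole slice rotated 85° about Z — lengths, areas and connectivity unchanged). So its area = 59.49 mm². Layer 29 is larger (91.65 vs 59.49 mm²).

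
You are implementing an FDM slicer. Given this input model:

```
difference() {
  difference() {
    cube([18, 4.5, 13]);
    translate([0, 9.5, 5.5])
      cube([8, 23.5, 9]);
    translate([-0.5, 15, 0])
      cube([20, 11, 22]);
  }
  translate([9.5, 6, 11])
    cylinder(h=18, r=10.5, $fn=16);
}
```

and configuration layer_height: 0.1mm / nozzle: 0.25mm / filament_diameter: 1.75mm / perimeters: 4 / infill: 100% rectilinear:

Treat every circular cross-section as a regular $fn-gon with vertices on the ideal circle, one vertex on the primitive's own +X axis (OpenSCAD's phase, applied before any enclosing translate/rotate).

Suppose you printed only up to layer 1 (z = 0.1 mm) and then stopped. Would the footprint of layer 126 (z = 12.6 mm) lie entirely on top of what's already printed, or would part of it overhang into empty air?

entirely on top

Compare the two slices. At z = 0.1: the cube (footprint 18×4.5) is included at this height (area 81.00 mm²); the cube at (0, 9.5) does not reach this height (z outside [5.5, 14.5]); the cube at (-0.5, 15) (footprint 20×11) is included at this height (area 220.00 mm²); Subtracting the remaining from the first: starting from the 18×4.5 cube (81.00 mm²), the 20×11 cube at (-0.5, 15) misses the remaining region (no effect) — area = 81.00 mm²; the cylinder at (9.5, 6) is not intersected at this z (z outside [11, 29]); After the difference (first − rest): none of the subtracted shapes is present at this height, so the result so far is unchanged — area = 81.00 mm². At z = 12.6: the cube (footprint 18×4.5) is included at this height (area 81.00 mm²); the 8×23.5 cube at (0, 9.5) contributes its full rectangle (area 188.00 mm²); the cube at (-0.5, 15) (footprint 20×11) is included at this height (area 220.00 mm²); Subtracting the remaining from the first: starting from the 18×4.5 cube (81.00 mm²), the 8×23.5 cube at (0, 9.5) misses the remaining region (no effect); the 20×11 cube at (-0.5, 15) misses the remaining region (no effect) — area = 81.00 mm²; the r=10.5 cylinder at (9.5, 6) contributes a regular 16-gon of circumradius 10.5 (area = (16/2)·10.500²·sin(360°/16) = 337.53 mm²); Taking the first minus the rest: starting from the result so far (81.00 mm²), the r=10.5 cylinder at (9.5, 6) partially overlaps it — only the 80.04 mm² overlap (of its 337.53 mm²) is removed, clipping the outline — area = 0.96 mm². Checking containment: the cross-section at z = 12.6 is a subset of the cross-section at z = 0.1.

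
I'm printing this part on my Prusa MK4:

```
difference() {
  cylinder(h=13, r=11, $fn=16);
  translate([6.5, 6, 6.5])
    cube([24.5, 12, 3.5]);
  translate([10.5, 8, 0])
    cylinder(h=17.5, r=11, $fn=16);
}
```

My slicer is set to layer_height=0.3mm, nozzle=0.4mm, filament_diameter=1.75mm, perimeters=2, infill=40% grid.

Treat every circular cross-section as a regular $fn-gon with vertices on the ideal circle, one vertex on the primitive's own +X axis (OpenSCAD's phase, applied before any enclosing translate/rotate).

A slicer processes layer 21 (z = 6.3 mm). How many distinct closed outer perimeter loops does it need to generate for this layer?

At z = 6.3 mm: the r=11 cylinder gives a regular 16-gon of circumradius 11 (constant along its height); the cube at (6.5, 6) is absent (z outside [6.5, 10]); the r=11 cylinder at (10.5, 8) contributes a regular 16-gon of circumradius 11; Taking the first minus the rest: starting from the r=11 cylinder, the r=11 cylinder at (10.5, 8) partially overlaps it — only the 102.43 mm² overlap (of its 370.44 mm²) is removed, clipping the outline — 1 connected region. The result has 1 disconnected region.

1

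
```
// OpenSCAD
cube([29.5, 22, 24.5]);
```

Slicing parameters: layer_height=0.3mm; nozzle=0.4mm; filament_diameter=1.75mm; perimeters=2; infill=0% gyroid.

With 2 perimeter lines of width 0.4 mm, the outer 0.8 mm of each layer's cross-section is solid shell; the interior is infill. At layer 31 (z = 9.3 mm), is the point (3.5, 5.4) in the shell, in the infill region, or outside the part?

infill

At z = 9.3 mm: the cube (footprint 29.5×22) is included at this height. Overall, the cross-section is a single solid region. The nearest boundary edge runs (0.00, 22.00)→(0.00, 0.00); distance from the point to it = 3.50 mm. The point is inside the cross-section and 3.50 mm from the nearest boundary — more than the 0.8 mm shell width (2 × 0.4), so it's in the infill interior.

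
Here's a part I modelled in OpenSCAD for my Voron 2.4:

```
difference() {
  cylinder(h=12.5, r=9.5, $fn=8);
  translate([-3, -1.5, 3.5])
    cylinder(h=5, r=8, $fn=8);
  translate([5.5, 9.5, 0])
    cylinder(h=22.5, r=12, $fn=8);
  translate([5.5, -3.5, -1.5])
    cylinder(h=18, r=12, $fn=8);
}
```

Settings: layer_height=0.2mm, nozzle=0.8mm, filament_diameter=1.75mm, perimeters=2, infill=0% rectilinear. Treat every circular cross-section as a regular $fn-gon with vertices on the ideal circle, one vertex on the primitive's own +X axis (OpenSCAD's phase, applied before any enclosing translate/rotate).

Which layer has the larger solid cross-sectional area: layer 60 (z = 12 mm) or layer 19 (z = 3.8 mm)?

layer 60 (z = 12 mm)

Layer 60 (z = 12): the cylinder: section is a regular 8-gon, circumradius r=9.5 (area = (8/2)·9.500²·sin(360°/8) = 255.27 mm²); the cylinder at (-3, -1.5) is not intersected at this z (z outside [3.5, 8.5]); the cylinder at (5.5, 9.5): section is a regular 8-gon, circumradius r=12 (area = (8/2)·12.000²·sin(360°/8) = 407.29 mm²); the r=12 cylinder at (5.5, -3.5) gives a regular 8-gon of circumradius 12 (constant along its height) (area = (8/2)·12.000²·sin(360°/8) = 407.29 mm²); After the difference (first − rest): starting from the r=9.5 cylinder (255.27 mm²), the r=12 cylinder at (5.5, 9.5) partially overlaps it — only the 112.43 mm² overlap (of its 407.29 mm²) is removed, clipping the outline; the r=12 cylinder at (5.5, -3.5) partially overlaps it — only the 102.25 mm² overlap (of its 407.29 mm²) is removed, clipping the outline — area = 40.59 mm². So its area = 40.59 mm². Layer 19 (z = 3.8): the r=9.5 cylinder contributes a regular 8-gon of circumradius 9.5 (area = (8/2)·9.500²·sin(360°/8) = 255.27 mm²); the cylinder at (-3, -1.5): section is a regular 8-gon, circumradius r=8 (area = (8/2)·8.000²·sin(360°/8) = 181.02 mm²); the r=12 cylinder at (5.5, 9.5) contributes a regular 8-gon of circumradius 12 (area = (8/2)·12.000²·sin(360°/8) = 407.29 mm²); the cylinder at (5.5, -3.5): section is a regular 8-gon, circumradius r=12 (area = (8/2)·12.000²·sin(360°/8) = 407.29 mm²); After the difference (first − rest): starting from the r=9.5 cylinder (255.27 mm²), the r=8 cylinder at (-3, -1.5) partially overlaps it — only the 156.63 mm² overlap (of its 181.02 mm²) is removed, clipping the outline; the r=12 cylinder at (5.5, 9.5) partially overlaps it — only the 68.95 mm² overlap (of its 407.29 mm²) is removed, clipping the outline; the r=12 cylinder at (5.5, -3.5) partially overlaps it — only the 26.31 mm² overlap (of its 407.29 mm²) is removed, clipping the outline — area = 3.37 mm². So its area = 3.37 mm². Layer 60 is larger (40.59 vs 3.37 mm²).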